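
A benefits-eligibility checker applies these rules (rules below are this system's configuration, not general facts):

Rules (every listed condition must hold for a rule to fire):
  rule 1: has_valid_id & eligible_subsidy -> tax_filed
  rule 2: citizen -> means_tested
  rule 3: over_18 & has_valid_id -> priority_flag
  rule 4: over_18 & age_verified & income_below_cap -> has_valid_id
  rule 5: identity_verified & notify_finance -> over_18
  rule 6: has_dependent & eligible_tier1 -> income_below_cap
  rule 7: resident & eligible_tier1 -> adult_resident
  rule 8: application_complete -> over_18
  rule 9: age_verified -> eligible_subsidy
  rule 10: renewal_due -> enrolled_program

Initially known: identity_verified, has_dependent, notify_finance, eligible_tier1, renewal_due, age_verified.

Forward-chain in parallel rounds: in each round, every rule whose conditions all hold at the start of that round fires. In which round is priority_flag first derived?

[1] rule 5 [identity_verified & notify_finance -> over_18]; rule 6 [has_dependent & eligible_tier1 -> income_below_cap]; rule 9 [age_verified -> eligible_subsidy]; rule 10 [renewal_due -> enrolled_program]. ⇒ new: over_18, income_below_cap, eligible_subsidy, enrolled_program.
[2] rule 4 [over_18 & age_verified & income_below_cap -> has_valid_id]. ⇒ new: has_valid_id.
[3] rule 1 [has_valid_id & eligible_subsidy -> tax_filed]; rule 3 [over_18 & has_valid_id -> priority_flag]. ⇒ new: tax_filed, priority_flag.
priority_flag first appears in round 3.

3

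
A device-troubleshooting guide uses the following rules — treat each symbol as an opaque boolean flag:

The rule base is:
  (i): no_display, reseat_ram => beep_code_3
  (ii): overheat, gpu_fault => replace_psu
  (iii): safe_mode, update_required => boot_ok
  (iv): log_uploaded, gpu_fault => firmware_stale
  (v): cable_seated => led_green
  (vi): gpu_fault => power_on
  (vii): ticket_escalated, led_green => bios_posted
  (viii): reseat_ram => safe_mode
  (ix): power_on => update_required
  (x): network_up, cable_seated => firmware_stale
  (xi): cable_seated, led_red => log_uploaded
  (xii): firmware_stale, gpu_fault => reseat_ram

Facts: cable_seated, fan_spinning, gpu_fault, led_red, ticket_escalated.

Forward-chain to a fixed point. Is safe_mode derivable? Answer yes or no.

yes

[1] (v) [cable_seated => led_green]; (vi) [gpu_fault => power_on]; (xi) [cable_seated, led_red => log_uploaded]. ⇒ new: led_green, power_on, log_uploaded.
[2] (iv) [log_uploaded, gpu_fault => firmware_stale]; (vii) [ticket_escalated, led_green => bios_posted]; (ix) [power_on => update_required]. ⇒ new: firmware_stale, bios_posted, update_required.
[3] (xii) [firmware_stale, gpu_fault => reseat_ram]. ⇒ new: reseat_ram.
[4] (viii) [reseat_ram => safe_mode]. ⇒ new: safe_mode.
[5] (iii) [safe_mode, update_required => boot_ok]. ⇒ new: boot_ok.
safe_mode appears in round 4, so it is derivable.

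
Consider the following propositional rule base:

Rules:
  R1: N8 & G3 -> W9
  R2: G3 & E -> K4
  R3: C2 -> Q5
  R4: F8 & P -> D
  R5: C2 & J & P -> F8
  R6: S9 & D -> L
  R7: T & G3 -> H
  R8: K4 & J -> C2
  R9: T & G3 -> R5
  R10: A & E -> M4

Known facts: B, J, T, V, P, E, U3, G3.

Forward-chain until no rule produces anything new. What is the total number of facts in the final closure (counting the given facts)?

[1] R2 [G3 & E -> K4]; R7 [T & G3 -> H]; R9 [T & G3 -> R5]. ⇒ new: K4, H, R5.
[2] R8 [K4 & J -> C2]. ⇒ new: C2.
[3] R3 [C2 -> Q5]; R5 [C2 & J & P -> F8]. ⇒ new: Q5, F8.
[4] R4 [F8 & P -> D]. ⇒ new: D.
Closure: {B, C2, D, E, F8, G3, H, J, K4, P, Q5, R5, T, U3, V} — 15 facts.

15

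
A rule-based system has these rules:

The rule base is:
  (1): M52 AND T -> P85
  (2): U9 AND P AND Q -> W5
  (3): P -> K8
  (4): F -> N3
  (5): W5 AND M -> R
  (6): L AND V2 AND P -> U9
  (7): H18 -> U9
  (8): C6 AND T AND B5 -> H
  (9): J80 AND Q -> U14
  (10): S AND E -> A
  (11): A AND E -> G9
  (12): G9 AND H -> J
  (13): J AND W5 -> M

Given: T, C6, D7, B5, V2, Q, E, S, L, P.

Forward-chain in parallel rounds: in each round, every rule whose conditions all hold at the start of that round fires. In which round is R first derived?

5

Round 1: (3) [P -> K8]; (6) [L AND V2 AND P -> U9]; (8) [C6 AND T AND B5 -> H]; (10) [S AND E -> A]. Adds K8, U9, H, A.
Round 2: (2) [U9 AND P AND Q -> W5]; (11) [A AND E -> G9]. Adds W5, G9.
Round 3: (12) [G9 AND H -> J]. Adds J.
Round 4: (13) [J AND W5 -> M]. Adds M.
Round 5: (5) [W5 AND M -> R]. Adds R.
R first appears in round 5.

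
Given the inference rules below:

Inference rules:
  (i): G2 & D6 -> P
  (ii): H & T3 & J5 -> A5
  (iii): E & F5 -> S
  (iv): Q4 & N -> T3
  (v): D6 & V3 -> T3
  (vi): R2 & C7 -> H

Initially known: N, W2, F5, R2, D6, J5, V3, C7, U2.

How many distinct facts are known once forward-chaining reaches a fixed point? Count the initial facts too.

12

Round 1 — (v), (vi), derive T3, H.
Round 2 — (ii), derive A5.
Closure: {A5, C7, D6, F5, H, J5, N, R2, T3, U2, V3, W2} — 12 facts.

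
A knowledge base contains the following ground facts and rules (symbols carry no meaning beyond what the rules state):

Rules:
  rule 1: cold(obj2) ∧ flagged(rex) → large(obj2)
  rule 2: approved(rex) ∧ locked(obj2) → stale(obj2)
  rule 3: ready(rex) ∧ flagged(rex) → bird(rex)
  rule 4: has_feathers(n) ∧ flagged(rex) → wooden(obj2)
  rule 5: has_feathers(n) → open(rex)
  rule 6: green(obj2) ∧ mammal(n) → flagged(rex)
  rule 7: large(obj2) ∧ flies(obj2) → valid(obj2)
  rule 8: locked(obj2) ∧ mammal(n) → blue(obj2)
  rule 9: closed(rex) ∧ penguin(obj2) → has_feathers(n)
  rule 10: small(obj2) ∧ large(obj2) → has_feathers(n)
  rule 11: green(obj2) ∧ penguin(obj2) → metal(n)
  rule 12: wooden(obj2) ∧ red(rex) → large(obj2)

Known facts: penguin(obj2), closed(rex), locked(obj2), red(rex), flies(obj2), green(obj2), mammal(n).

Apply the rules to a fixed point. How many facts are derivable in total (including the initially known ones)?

15

Round 1 fires rule 6, rule 8, rule 9, rule 11, giving flagged(rex), blue(obj2), has_feathers(n), metal(n).
Round 2 fires rule 4, rule 5, giving wooden(obj2), open(rex).
Round 3 fires rule 12, giving large(obj2).
Round 4 fires rule 7, giving valid(obj2).
Closure: {blue(obj2), closed(rex), flagged(rex), flies(obj2), green(obj2), has_feathers(n), large(obj2), locked(obj2), mammal(n), metal(n), open(rex), penguin(obj2), red(rex), valid(obj2), wooden(obj2)} — 15 facts.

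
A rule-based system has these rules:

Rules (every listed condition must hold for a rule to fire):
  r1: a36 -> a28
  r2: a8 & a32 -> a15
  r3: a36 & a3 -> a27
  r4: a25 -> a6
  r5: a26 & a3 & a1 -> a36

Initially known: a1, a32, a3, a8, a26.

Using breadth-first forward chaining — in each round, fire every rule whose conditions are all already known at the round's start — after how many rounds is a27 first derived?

Round 1: r2 [a8 & a32 -> a15]; r5 [a26 & a3 & a1 -> a36]. New: a15, a36.
Round 2: r1 [a36 -> a28]; r3 [a36 & a3 -> a27]. New: a28, a27.
a27 first appears in round 2.

2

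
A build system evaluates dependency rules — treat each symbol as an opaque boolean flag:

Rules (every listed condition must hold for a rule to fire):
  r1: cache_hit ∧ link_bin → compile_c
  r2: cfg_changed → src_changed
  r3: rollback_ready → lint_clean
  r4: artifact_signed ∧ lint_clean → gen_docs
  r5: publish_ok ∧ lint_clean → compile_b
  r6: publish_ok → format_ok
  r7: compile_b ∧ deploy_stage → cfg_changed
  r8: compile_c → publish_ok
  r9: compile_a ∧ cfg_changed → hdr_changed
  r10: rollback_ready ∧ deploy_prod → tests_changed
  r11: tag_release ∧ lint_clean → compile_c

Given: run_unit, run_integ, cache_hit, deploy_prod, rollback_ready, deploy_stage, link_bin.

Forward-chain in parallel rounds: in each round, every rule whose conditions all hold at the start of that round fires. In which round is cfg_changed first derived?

4

Round 1: r1 [cache_hit ∧ link_bin → compile_c]; r3 [rollback_ready → lint_clean]; r10 [rollback_ready ∧ deploy_prod → tests_changed]. New: compile_c, lint_clean, tests_changed.
Round 2: r8 [compile_c → publish_ok]. New: publish_ok.
Round 3: r5 [publish_ok ∧ lint_clean → compile_b]; r6 [publish_ok → format_ok]. New: compile_b, format_ok.
Round 4: r7 [compile_b ∧ deploy_stage → cfg_changed]. New: cfg_changed.
cfg_changed first appears in round 4.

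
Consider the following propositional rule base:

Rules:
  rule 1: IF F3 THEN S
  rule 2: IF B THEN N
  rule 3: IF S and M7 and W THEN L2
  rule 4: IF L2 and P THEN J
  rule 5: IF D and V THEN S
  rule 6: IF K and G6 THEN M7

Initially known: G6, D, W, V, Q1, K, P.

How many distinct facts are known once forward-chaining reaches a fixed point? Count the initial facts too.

Round 1 — rule 5, rule 6, derive S, M7.
Round 2 — rule 3, derive L2.
Round 3 — rule 4, derive J.
Closure: {D, G6, J, K, L2, M7, P, Q1, S, V, W} — 11 facts.

11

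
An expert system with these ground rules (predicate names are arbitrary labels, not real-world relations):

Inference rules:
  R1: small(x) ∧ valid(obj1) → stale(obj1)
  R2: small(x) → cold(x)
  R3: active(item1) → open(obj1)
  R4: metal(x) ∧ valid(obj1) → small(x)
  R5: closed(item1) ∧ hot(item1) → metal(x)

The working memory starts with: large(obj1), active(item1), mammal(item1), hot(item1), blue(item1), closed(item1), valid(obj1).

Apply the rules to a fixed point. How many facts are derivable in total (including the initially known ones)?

Round 1 fires R3, R5, giving open(obj1), metal(x).
Round 2 fires R4, giving small(x).
Round 3 fires R1, R2, giving stale(obj1), cold(x).
Closure: {active(item1), blue(item1), closed(item1), cold(x), hot(item1), large(obj1), mammal(item1), metal(x), open(obj1), small(x), stale(obj1), valid(obj1)} — 12 facts.

12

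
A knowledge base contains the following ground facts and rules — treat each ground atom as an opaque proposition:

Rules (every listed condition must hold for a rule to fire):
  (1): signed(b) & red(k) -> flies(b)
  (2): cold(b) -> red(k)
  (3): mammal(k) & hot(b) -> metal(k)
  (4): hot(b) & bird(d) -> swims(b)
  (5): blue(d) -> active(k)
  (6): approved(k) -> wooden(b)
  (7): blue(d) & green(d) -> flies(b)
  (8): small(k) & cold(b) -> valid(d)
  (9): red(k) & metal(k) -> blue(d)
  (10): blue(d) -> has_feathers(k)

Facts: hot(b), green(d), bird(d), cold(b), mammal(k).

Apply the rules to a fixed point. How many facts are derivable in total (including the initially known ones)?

12

[1] (2) [cold(b) -> red(k)]; (3) [mammal(k) & hot(b) -> metal(k)]; (4) [hot(b) & bird(d) -> swims(b)]. ⇒ new: red(k), metal(k), swims(b).
[2] (9) [red(k) & metal(k) -> blue(d)]. ⇒ new: blue(d).
[3] (5) [blue(d) -> active(k)]; (7) [blue(d) & green(d) -> flies(b)]; (10) [blue(d) -> has_feathers(k)]. ⇒ new: active(k), flies(b), has_feathers(k).
Closure: {active(k), bird(d), blue(d), cold(b), flies(b), green(d), has_feathers(k), hot(b), mammal(k), metal(k), red(k), swims(b)} — 12 facts.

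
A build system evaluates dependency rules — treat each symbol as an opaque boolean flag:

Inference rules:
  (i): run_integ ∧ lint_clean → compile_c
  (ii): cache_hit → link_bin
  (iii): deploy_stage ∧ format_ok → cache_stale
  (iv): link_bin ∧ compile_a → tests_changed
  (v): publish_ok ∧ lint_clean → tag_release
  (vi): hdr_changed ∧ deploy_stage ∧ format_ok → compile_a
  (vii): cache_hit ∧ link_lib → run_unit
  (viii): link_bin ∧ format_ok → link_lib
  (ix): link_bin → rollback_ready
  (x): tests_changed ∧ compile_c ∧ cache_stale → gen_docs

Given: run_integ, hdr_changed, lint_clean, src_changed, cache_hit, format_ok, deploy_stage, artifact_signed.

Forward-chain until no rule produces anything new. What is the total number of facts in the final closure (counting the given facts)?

17

Round 1 — (i), (ii), (iii), (vi), derive compile_c, link_bin, cache_stale, compile_a.
Round 2 — (iv), (viii), (ix), derive tests_changed, link_lib, rollback_ready.
Round 3 — (vii), (x), derive run_unit, gen_docs.
Closure: {artifact_signed, cache_hit, cache_stale, compile_a, compile_c, deploy_stage, format_ok, gen_docs, hdr_changed, link_bin, link_lib, lint_clean, rollback_ready, run_integ, run_unit, src_changed, tests_changed} — 17 facts.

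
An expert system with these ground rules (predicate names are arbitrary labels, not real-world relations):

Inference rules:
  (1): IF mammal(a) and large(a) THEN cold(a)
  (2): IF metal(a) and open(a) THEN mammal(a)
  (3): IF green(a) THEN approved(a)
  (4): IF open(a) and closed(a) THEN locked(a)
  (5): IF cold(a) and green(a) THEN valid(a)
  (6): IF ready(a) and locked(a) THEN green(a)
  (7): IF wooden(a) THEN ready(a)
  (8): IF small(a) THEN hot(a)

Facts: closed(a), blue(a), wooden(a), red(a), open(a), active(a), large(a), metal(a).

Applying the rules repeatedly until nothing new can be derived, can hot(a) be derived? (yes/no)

no

[1] (2) [IF metal(a) and open(a) THEN mammal(a)]; (4) [IF open(a) and closed(a) THEN locked(a)]; (7) [IF wooden(a) THEN ready(a)]. ⇒ new: mammal(a), locked(a), ready(a).
[2] (1) [IF mammal(a) and large(a) THEN cold(a)]; (6) [IF ready(a) and locked(a) THEN green(a)]. ⇒ new: cold(a), green(a).
[3] (3) [IF green(a) THEN approved(a)]; (5) [IF cold(a) and green(a) THEN valid(a)]. ⇒ new: approved(a), valid(a).
Fixed point reached. hot(a) is concluded only by (8); (8) needs small(a) (never derived).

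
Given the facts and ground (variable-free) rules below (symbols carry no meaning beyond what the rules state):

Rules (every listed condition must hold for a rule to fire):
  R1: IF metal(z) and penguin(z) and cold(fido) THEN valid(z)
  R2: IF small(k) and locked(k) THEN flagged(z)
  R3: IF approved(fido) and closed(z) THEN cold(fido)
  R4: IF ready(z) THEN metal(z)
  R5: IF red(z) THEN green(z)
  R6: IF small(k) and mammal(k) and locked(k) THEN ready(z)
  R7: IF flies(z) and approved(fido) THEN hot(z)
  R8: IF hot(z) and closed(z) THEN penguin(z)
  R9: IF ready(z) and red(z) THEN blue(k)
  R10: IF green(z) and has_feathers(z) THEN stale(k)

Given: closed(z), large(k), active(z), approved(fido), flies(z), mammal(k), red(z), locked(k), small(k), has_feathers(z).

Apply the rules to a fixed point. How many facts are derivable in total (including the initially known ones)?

Round 1 fires R2, R3, R5, R6, R7, giving flagged(z), cold(fido), green(z), ready(z), hot(z).
Round 2 fires R4, R8, R9, R10, giving metal(z), penguin(z), blue(k), stale(k).
Round 3 fires R1, giving valid(z).
Closure: {active(z), approved(fido), blue(k), closed(z), cold(fido), flagged(z), flies(z), green(z), has_feathers(z), hot(z), large(k), locked(k), mammal(k), metal(z), penguin(z), ready(z), red(z), small(k), stale(k), valid(z)} — 20 facts.

20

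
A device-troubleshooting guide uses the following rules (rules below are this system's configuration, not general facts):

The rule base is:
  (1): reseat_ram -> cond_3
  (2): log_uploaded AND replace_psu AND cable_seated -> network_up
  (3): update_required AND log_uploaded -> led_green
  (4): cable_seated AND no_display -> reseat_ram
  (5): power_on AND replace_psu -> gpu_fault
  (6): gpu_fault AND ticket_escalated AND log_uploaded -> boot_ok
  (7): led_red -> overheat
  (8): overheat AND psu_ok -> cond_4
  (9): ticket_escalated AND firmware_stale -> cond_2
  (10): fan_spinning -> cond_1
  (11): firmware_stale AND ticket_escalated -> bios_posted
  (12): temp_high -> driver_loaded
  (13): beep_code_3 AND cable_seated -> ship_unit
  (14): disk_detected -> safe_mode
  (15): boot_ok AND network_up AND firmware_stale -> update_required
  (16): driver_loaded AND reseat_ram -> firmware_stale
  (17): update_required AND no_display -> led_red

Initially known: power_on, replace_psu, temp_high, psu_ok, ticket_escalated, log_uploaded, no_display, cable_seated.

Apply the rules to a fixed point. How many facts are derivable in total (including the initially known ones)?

22

[1] (2) [log_uploaded AND replace_psu AND cable_seated -> network_up]; (4) [cable_seated AND no_display -> reseat_ram]; (5) [power_on AND replace_psu -> gpu_fault]; (12) [temp_high -> driver_loaded]. ⇒ new: network_up, reseat_ram, gpu_fault, driver_loaded.
[2] (1) [reseat_ram -> cond_3]; (6) [gpu_fault AND ticket_escalated AND log_uploaded -> boot_ok]; (16) [driver_loaded AND reseat_ram -> firmware_stale]. ⇒ new: cond_3, boot_ok, firmware_stale.
[3] (9) [ticket_escalated AND firmware_stale -> cond_2]; (11) [firmware_stale AND ticket_escalated -> bios_posted]; (15) [boot_ok AND network_up AND firmware_stale -> update_required]. ⇒ new: cond_2, bios_posted, update_required.
[4] (3) [update_required AND log_uploaded -> led_green]; (17) [update_required AND no_display -> led_red]. ⇒ new: led_green, led_red.
[5] (7) [led_red -> overheat]. ⇒ new: overheat.
[6] (8) [overheat AND psu_ok -> cond_4]. ⇒ new: cond_4.
Closure: {bios_posted, boot_ok, cable_seated, cond_2, cond_3, cond_4, driver_loaded, firmware_stale, gpu_fault, led_green, led_red, log_uploaded, network_up, no_display, overheat, power_on, psu_ok, replace_psu, reseat_ram, temp_high, ticket_escalated, update_required} — 22 facts.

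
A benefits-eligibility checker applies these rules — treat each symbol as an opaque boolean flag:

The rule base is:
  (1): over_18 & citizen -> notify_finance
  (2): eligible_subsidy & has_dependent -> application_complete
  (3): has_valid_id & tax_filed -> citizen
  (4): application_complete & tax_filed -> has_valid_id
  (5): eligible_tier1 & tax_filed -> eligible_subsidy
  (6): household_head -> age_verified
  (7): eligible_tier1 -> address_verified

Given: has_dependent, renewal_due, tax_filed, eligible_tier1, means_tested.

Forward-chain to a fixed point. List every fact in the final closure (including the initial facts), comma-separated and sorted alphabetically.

address_verified, application_complete, citizen, eligible_subsidy, eligible_tier1, has_dependent, has_valid_id, means_tested, renewal_due, tax_filed

Round 1 fires (5), (7), giving eligible_subsidy, address_verified.
Round 2 fires (2), giving application_complete.
Round 3 fires (4), giving has_valid_id.
Round 4 fires (3), giving citizen.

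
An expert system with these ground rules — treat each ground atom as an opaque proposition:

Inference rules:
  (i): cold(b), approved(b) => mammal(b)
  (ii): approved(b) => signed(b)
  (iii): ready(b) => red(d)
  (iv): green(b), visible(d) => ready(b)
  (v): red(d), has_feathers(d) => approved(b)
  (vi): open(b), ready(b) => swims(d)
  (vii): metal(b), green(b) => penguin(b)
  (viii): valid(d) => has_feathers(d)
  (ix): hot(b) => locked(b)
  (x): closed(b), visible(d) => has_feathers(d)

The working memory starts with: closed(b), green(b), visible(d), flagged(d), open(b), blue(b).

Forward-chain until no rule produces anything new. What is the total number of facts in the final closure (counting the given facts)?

12

Round 1 — (iv), (x), derive ready(b), has_feathers(d).
Round 2 — (iii), (vi), derive red(d), swims(d).
Round 3 — (v), derive approved(b).
Round 4 — (ii), derive signed(b).
Closure: {approved(b), blue(b), closed(b), flagged(d), green(b), has_feathers(d), open(b), ready(b), red(d), signed(b), swims(d), visible(d)} — 12 facts.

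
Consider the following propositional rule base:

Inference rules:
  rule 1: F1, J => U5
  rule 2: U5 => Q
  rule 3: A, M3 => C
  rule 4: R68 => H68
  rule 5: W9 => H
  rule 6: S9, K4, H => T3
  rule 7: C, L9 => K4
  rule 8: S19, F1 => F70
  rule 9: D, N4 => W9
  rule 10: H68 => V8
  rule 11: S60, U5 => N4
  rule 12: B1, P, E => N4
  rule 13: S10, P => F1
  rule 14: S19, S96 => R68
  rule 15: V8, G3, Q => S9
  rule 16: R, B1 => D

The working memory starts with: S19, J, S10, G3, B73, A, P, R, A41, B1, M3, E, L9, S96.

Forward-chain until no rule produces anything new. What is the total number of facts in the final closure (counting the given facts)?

29

Round 1: rule 3 [A, M3 => C]; rule 12 [B1, P, E => N4]; rule 13 [S10, P => F1]; rule 14 [S19, S96 => R68]; rule 16 [R, B1 => D]. Adds C, N4, F1, R68, D.
Round 2: rule 1 [F1, J => U5]; rule 4 [R68 => H68]; rule 7 [C, L9 => K4]; rule 8 [S19, F1 => F70]; rule 9 [D, N4 => W9]. Adds U5, H68, K4, F70, W9.
Round 3: rule 2 [U5 => Q]; rule 5 [W9 => H]; rule 10 [H68 => V8]. Adds Q, H, V8.
Round 4: rule 15 [V8, G3, Q => S9]. Adds S9.
Round 5: rule 6 [S9, K4, H => T3]. Adds T3.
Closure: {A, A41, B1, B73, C, D, E, F1, F70, G3, H, H68, J, K4, L9, M3, N4, P, Q, R, R68, S10, S19, S9, S96, T3, U5, V8, W9} — 29 facts.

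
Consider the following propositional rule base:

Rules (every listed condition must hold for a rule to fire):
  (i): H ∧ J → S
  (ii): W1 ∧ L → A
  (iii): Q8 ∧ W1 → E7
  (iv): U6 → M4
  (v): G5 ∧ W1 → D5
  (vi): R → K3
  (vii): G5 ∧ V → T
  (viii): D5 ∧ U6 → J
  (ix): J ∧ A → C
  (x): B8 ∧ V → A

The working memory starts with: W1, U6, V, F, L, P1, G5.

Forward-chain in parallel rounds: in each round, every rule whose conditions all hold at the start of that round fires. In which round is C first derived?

[1] (ii) [W1 ∧ L → A]; (iv) [U6 → M4]; (v) [G5 ∧ W1 → D5]; (vii) [G5 ∧ V → T]. ⇒ new: A, M4, D5, T.
[2] (viii) [D5 ∧ U6 → J]. ⇒ new: J.
[3] (ix) [J ∧ A → C]. ⇒ new: C.
C first appears in round 3.

3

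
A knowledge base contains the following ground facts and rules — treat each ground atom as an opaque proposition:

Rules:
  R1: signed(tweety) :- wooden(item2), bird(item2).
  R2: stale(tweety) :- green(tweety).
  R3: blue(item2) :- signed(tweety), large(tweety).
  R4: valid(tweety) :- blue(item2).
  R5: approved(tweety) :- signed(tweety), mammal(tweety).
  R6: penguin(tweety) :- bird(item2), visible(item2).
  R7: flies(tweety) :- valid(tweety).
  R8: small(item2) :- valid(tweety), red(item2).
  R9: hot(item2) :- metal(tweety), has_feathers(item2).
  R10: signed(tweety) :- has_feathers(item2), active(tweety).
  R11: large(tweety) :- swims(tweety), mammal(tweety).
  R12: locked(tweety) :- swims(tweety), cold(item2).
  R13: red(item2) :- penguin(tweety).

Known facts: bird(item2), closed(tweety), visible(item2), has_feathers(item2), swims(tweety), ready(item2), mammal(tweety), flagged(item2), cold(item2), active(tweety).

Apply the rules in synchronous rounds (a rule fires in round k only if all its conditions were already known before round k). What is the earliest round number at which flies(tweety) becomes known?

Round 1: R6 [penguin(tweety) :- bird(item2), visible(item2).]; R10 [signed(tweety) :- has_feathers(item2), active(tweety).]; R11 [large(tweety) :- swims(tweety), mammal(tweety).]; R12 [locked(tweety) :- swims(tweety), cold(item2).]. Adds penguin(tweety), signed(tweety), large(tweety), locked(tweety).
Round 2: R3 [blue(item2) :- signed(tweety), large(tweety).]; R5 [approved(tweety) :- signed(tweety), mammal(tweety).]; R13 [red(item2) :- penguin(tweety).]. Adds blue(item2), approved(tweety), red(item2).
Round 3: R4 [valid(tweety) :- blue(item2).]. Adds valid(tweety).
Round 4: R7 [flies(tweety) :- valid(tweety).]; R8 [small(item2) :- valid(tweety), red(item2).]. Adds flies(tweety), small(item2).
flies(tweety) first appears in round 4.

4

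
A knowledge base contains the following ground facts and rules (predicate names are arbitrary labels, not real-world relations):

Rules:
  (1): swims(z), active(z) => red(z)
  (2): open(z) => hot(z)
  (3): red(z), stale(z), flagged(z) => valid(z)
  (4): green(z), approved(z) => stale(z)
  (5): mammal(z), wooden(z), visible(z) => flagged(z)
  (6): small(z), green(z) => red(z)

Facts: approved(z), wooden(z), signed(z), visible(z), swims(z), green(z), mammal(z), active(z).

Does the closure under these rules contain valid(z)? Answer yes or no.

Round 1 — (1), (4), (5), derive red(z), stale(z), flagged(z).
Round 2 — (3), derive valid(z).
valid(z) appears in round 2, so it is derivable.

yes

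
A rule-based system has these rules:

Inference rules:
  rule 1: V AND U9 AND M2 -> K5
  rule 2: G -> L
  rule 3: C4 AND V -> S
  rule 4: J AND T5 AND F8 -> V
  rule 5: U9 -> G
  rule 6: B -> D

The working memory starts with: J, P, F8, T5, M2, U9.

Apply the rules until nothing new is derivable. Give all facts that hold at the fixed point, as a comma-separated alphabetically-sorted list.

F8, G, J, K5, L, M2, P, T5, U9, V

[1] rule 4 [J AND T5 AND F8 -> V]; rule 5 [U9 -> G]. ⇒ new: V, G.
[2] rule 1 [V AND U9 AND M2 -> K5]; rule 2 [G -> L]. ⇒ new: K5, L.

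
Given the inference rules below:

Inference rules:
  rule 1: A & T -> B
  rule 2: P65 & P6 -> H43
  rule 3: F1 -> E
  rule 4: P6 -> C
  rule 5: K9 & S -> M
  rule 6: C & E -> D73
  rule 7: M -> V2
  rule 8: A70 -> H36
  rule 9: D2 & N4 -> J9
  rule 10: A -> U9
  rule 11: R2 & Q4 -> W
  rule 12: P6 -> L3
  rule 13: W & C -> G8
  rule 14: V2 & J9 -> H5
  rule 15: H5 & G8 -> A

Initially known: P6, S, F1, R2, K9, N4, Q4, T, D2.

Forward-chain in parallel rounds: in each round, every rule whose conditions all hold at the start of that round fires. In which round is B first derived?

5

Round 1 — rule 3, rule 4, rule 5, rule 9, rule 11, rule 12, derive E, C, M, J9, W, L3.
Round 2 — rule 6, rule 7, rule 13, derive D73, V2, G8.
Round 3 — rule 14, derive H5.
Round 4 — rule 15, derive A.
Round 5 — rule 1, rule 10, derive B, U9.
B first appears in round 5.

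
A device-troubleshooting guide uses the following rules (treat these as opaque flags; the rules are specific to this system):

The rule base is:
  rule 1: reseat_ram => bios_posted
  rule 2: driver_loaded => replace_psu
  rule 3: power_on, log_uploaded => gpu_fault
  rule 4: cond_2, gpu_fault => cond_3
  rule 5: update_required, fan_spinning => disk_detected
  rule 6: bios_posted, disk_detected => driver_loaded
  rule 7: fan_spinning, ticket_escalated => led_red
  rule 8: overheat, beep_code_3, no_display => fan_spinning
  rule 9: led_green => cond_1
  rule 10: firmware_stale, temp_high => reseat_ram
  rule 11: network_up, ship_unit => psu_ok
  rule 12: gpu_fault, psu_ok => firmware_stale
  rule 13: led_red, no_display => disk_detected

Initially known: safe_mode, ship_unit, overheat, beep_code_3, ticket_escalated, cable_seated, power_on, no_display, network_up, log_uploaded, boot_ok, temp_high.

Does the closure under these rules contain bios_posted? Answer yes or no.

Round 1 fires rule 3, rule 8, rule 11, giving gpu_fault, fan_spinning, psu_ok.
Round 2 fires rule 7, rule 12, giving led_red, firmware_stale.
Round 3 fires rule 10, rule 13, giving reseat_ram, disk_detected.
Round 4 fires rule 1, giving bios_posted.
Round 5 fires rule 6, giving driver_loaded.
Round 6 fires rule 2, giving replace_psu.
bios_posted appears in round 4, so it is derivable.

yes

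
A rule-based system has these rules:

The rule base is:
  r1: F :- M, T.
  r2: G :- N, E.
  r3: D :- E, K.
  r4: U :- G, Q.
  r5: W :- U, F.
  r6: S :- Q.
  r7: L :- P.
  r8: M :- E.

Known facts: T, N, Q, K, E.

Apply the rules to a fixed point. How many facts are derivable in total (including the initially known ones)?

12

[1] r2 [G :- N, E.]; r3 [D :- E, K.]; r6 [S :- Q.]; r8 [M :- E.]. ⇒ new: G, D, S, M.
[2] r1 [F :- M, T.]; r4 [U :- G, Q.]. ⇒ new: F, U.
[3] r5 [W :- U, F.]. ⇒ new: W.
Closure: {D, E, F, G, K, M, N, Q, S, T, U, W} — 12 facts.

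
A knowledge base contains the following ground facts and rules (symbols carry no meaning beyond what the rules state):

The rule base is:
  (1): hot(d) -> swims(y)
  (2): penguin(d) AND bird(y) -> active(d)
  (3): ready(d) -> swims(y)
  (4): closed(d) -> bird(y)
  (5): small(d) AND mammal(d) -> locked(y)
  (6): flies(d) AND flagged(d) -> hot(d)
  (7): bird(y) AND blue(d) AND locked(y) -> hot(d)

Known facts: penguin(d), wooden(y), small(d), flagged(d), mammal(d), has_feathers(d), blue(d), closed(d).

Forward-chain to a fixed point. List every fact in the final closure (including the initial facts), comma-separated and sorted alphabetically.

Round 1: (4) [closed(d) -> bird(y)]; (5) [small(d) AND mammal(d) -> locked(y)]. Adds bird(y), locked(y).
Round 2: (2) [penguin(d) AND bird(y) -> active(d)]; (7) [bird(y) AND blue(d) AND locked(y) -> hot(d)]. Adds active(d), hot(d).
Round 3: (1) [hot(d) -> swims(y)]. Adds swims(y).

active(d), bird(y), blue(d), closed(d), flagged(d), has_feathers(d), hot(d), locked(y), mammal(d), penguin(d), small(d), swims(y), wooden(y)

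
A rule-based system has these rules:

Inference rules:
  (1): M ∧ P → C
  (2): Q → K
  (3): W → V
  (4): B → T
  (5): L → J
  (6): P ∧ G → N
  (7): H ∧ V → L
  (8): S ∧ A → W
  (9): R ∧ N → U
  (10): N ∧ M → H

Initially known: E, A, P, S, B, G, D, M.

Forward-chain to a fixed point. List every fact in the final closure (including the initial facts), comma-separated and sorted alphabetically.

Round 1: (1) [M ∧ P → C]; (4) [B → T]; (6) [P ∧ G → N]; (8) [S ∧ A → W]. Adds C, T, N, W.
Round 2: (3) [W → V]; (10) [N ∧ M → H]. Adds V, H.
Round 3: (7) [H ∧ V → L]. Adds L.
Round 4: (5) [L → J]. Adds J.

A, B, C, D, E, G, H, J, L, M, N, P, S, T, V, W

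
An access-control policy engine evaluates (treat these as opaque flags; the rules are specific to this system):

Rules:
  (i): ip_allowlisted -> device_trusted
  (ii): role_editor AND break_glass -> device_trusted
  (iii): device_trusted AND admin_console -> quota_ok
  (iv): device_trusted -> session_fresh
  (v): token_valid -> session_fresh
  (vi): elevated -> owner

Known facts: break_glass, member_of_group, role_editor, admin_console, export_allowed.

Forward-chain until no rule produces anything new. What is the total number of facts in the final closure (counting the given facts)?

8

Round 1 fires (ii), giving device_trusted.
Round 2 fires (iii), (iv), giving quota_ok, session_fresh.
Closure: {admin_console, break_glass, device_trusted, export_allowed, member_of_group, quota_ok, role_editor, session_fresh} — 8 facts.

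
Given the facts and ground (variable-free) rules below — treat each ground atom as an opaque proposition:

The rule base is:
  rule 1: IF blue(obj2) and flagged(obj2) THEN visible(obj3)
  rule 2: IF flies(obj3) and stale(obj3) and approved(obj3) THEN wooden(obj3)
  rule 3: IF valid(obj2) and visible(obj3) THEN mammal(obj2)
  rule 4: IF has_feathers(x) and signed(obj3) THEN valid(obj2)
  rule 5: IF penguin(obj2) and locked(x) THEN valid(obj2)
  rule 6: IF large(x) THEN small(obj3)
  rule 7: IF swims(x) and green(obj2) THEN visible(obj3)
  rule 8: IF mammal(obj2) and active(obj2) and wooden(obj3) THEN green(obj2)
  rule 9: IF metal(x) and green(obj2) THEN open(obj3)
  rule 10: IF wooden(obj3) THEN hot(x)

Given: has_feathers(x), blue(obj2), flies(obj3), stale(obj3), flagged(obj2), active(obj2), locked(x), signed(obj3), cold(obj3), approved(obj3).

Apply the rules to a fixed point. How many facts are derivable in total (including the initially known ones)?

Round 1 — rule 1, rule 2, rule 4, derive visible(obj3), wooden(obj3), valid(obj2).
Round 2 — rule 3, rule 10, derive mammal(obj2), hot(x).
Round 3 — rule 8, derive green(obj2).
Closure: {active(obj2), approved(obj3), blue(obj2), cold(obj3), flagged(obj2), flies(obj3), green(obj2), has_feathers(x), hot(x), locked(x), mammal(obj2), signed(obj3), stale(obj3), valid(obj2), visible(obj3), wooden(obj3)} — 16 facts.

16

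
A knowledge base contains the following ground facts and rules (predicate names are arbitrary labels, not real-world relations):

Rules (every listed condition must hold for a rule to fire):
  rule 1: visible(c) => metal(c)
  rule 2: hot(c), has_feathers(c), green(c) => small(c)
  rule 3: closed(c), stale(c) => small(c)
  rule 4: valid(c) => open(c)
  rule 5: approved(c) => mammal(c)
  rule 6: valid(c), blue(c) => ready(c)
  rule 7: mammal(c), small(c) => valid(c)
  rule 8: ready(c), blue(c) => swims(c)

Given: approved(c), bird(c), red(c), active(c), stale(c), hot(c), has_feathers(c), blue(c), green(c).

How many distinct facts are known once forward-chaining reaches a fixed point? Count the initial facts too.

Round 1 — rule 2, rule 5, derive small(c), mammal(c).
Round 2 — rule 7, derive valid(c).
Round 3 — rule 4, rule 6, derive open(c), ready(c).
Round 4 — rule 8, derive swims(c).
Closure: {active(c), approved(c), bird(c), blue(c), green(c), has_feathers(c), hot(c), mammal(c), open(c), ready(c), red(c), small(c), stale(c), swims(c), valid(c)} — 15 facts.

15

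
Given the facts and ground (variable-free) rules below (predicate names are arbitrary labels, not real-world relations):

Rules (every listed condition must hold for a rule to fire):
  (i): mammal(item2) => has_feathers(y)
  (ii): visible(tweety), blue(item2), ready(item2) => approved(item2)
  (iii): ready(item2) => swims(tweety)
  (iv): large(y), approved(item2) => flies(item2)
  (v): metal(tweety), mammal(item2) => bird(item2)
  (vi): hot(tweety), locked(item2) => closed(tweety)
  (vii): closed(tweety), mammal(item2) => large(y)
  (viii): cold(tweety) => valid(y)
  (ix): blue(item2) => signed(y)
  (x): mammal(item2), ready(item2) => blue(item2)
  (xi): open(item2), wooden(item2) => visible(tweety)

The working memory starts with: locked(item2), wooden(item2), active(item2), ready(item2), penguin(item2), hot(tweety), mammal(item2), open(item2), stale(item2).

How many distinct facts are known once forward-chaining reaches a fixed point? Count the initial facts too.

18

Round 1 fires (i), (iii), (vi), (x), (xi), giving has_feathers(y), swims(tweety), closed(tweety), blue(item2), visible(tweety).
Round 2 fires (ii), (vii), (ix), giving approved(item2), large(y), signed(y).
Round 3 fires (iv), giving flies(item2).
Closure: {active(item2), approved(item2), blue(item2), closed(tweety), flies(item2), has_feathers(y), hot(tweety), large(y), locked(item2), mammal(item2), open(item2), penguin(item2), ready(item2), signed(y), stale(item2), swims(tweety), visible(tweety), wooden(item2)} — 18 facts.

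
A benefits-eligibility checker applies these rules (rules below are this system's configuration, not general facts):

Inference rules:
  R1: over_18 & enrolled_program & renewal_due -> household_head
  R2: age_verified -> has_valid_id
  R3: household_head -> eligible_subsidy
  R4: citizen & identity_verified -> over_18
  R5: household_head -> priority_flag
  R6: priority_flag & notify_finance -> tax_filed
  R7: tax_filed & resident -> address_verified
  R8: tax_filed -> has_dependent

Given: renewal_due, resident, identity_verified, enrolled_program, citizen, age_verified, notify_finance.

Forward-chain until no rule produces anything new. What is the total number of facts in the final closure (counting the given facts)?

15

Round 1: R2 [age_verified -> has_valid_id]; R4 [citizen & identity_verified -> over_18]. Adds has_valid_id, over_18.
Round 2: R1 [over_18 & enrolled_program & renewal_due -> household_head]. Adds household_head.
Round 3: R3 [household_head -> eligible_subsidy]; R5 [household_head -> priority_flag]. Adds eligible_subsidy, priority_flag.
Round 4: R6 [priority_flag & notify_finance -> tax_filed]. Adds tax_filed.
Round 5: R7 [tax_filed & resident -> address_verified]; R8 [tax_filed -> has_dependent]. Adds address_verified, has_dependent.
Closure: {address_verified, age_verified, citizen, eligible_subsidy, enrolled_program, has_dependent, has_valid_id, household_head, identity_verified, notify_finance, over_18, priority_flag, renewal_due, resident, tax_filed} — 15 facts.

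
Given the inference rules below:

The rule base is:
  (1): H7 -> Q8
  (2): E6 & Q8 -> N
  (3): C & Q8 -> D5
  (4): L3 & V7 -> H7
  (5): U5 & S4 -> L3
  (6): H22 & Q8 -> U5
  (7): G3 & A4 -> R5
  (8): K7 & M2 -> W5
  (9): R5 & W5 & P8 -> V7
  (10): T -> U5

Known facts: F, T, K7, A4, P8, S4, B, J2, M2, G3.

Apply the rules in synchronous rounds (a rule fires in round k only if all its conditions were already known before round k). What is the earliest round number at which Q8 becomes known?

[1] (7) [G3 & A4 -> R5]; (8) [K7 & M2 -> W5]; (10) [T -> U5]. ⇒ new: R5, W5, U5.
[2] (5) [U5 & S4 -> L3]; (9) [R5 & W5 & P8 -> V7]. ⇒ new: L3, V7.
[3] (4) [L3 & V7 -> H7]. ⇒ new: H7.
[4] (1) [H7 -> Q8]. ⇒ new: Q8.
Q8 first appears in round 4.

4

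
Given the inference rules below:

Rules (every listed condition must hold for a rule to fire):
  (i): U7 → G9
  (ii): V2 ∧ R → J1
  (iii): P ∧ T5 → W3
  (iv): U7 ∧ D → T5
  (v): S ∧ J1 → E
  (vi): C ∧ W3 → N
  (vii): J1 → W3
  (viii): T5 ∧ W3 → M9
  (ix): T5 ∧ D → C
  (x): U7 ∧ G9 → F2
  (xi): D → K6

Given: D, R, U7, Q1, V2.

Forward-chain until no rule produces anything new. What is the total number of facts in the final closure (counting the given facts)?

Round 1: (i) [U7 → G9]; (ii) [V2 ∧ R → J1]; (iv) [U7 ∧ D → T5]; (xi) [D → K6]. New: G9, J1, T5, K6.
Round 2: (vii) [J1 → W3]; (ix) [T5 ∧ D → C]; (x) [U7 ∧ G9 → F2]. New: W3, C, F2.
Round 3: (vi) [C ∧ W3 → N]; (viii) [T5 ∧ W3 → M9]. New: N, M9.
Closure: {C, D, F2, G9, J1, K6, M9, N, Q1, R, T5, U7, V2, W3} — 14 facts.

14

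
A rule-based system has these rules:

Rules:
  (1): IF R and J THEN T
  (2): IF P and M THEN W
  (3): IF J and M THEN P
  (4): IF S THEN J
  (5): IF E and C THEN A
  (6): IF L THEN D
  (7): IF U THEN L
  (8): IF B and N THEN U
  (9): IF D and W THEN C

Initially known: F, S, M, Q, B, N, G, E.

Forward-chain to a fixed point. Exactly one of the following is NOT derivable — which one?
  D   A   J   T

T

Round 1 fires (4), (8), giving J, U.
Round 2 fires (3), (7), giving P, L.
Round 3 fires (2), (6), giving W, D.
Round 4 fires (9), giving C.
Round 5 fires (5), giving A.
Derived: J (round 1), D (round 3), A (round 5). T never appears in any round.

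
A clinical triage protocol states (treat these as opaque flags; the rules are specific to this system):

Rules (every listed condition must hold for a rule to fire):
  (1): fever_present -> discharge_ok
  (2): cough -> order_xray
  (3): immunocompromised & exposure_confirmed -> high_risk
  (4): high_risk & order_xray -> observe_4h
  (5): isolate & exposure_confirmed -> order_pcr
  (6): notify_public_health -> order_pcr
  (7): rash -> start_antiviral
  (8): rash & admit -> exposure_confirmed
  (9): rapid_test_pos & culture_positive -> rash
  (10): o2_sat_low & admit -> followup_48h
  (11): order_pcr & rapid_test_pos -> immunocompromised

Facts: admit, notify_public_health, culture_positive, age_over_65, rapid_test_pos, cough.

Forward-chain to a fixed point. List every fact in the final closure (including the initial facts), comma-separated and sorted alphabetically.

[1] (2) [cough -> order_xray]; (6) [notify_public_health -> order_pcr]; (9) [rapid_test_pos & culture_positive -> rash]. ⇒ new: order_xray, order_pcr, rash.
[2] (7) [rash -> start_antiviral]; (8) [rash & admit -> exposure_confirmed]; (11) [order_pcr & rapid_test_pos -> immunocompromised]. ⇒ new: start_antiviral, exposure_confirmed, immunocompromised.
[3] (3) [immunocompromised & exposure_confirmed -> high_risk]. ⇒ new: high_risk.
[4] (4) [high_risk & order_xray -> observe_4h]. ⇒ new: observe_4h.

admit, age_over_65, cough, culture_positive, exposure_confirmed, high_risk, immunocompromised, notify_public_health, observe_4h, order_pcr, order_xray, rapid_test_pos, rash, start_antiviral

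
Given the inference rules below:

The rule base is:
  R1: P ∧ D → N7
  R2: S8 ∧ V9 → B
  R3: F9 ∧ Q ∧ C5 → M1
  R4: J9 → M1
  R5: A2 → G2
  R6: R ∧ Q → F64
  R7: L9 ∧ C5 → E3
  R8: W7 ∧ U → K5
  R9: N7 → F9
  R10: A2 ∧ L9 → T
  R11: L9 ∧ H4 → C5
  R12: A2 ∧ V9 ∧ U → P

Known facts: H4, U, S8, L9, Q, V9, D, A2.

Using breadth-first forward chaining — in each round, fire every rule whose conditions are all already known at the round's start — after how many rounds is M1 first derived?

4

Round 1: R2 [S8 ∧ V9 → B]; R5 [A2 → G2]; R10 [A2 ∧ L9 → T]; R11 [L9 ∧ H4 → C5]; R12 [A2 ∧ V9 ∧ U → P]. New: B, G2, T, C5, P.
Round 2: R1 [P ∧ D → N7]; R7 [L9 ∧ C5 → E3]. New: N7, E3.
Round 3: R9 [N7 → F9]. New: F9.
Round 4: R3 [F9 ∧ Q ∧ C5 → M1]. New: M1.
M1 first appears in round 4.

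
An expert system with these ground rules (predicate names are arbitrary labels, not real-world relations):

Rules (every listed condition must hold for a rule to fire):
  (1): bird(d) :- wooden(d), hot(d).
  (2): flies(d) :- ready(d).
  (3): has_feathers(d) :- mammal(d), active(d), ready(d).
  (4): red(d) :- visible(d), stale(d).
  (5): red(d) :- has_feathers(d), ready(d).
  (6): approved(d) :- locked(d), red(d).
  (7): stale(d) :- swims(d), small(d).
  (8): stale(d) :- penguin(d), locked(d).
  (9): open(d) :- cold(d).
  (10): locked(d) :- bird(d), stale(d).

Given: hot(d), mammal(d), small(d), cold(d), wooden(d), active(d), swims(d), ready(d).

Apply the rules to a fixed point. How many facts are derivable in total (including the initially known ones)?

Round 1: (1) [bird(d) :- wooden(d), hot(d).]; (2) [flies(d) :- ready(d).]; (3) [has_feathers(d) :- mammal(d), active(d), ready(d).]; (7) [stale(d) :- swims(d), small(d).]; (9) [open(d) :- cold(d).]. Adds bird(d), flies(d), has_feathers(d), stale(d), open(d).
Round 2: (5) [red(d) :- has_feathers(d), ready(d).]; (10) [locked(d) :- bird(d), stale(d).]. Adds red(d), locked(d).
Round 3: (6) [approved(d) :- locked(d), red(d).]. Adds approved(d).
Closure: {active(d), approved(d), bird(d), cold(d), flies(d), has_feathers(d), hot(d), locked(d), mammal(d), open(d), ready(d), red(d), small(d), stale(d), swims(d), wooden(d)} — 16 facts.

16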